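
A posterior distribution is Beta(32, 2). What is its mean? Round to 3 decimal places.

E[X] = α/(α+β) = 32/34 = 0.941.

0.941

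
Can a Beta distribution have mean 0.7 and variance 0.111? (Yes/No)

For any Beta, Var(X) < E[X]·(1−E[X]).
Here μ(1−μ) = 0.7×0.3 = 0.21, and 0.111 < 0.21.

Yes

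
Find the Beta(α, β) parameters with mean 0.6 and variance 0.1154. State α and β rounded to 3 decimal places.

α = 0.648, β = 0.432

Let s = α+β. The Beta variance is μ(1−μ)/(s+1).
So s+1 = μ(1−μ)/σ² = (0.6×0.4)/0.1154 = 0.24/0.1154 = 2.0797, giving s = 1.0797.
Then α = μs = 0.6×1.0797 = 0.648 and β = (1−μ)s = 0.4×1.0797 = 0.432.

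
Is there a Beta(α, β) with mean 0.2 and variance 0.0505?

A Beta with mean μ has variance μ(1−μ)/(α+β+1) < μ(1−μ).
Here μ(1−μ) = 0.2×0.8 = 0.16, and 0.0505 < 0.16.

Yes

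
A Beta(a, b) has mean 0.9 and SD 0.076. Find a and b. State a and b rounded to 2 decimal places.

a = 13.12, b = 1.46

Variance = 0.076² = 0.005776. The moment-matching identity a+b = μ(1−μ)/Var − 1 gives
a+b = 0.09/0.005776 − 1 = 14.5817, so a = μ·14.5817 = 13.12 and b = (1−μ)·14.5817 = 1.46.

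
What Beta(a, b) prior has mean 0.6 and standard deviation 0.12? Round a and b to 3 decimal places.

a = 9.400, b = 6.267

σ² = 0.12² = 0.0144.
With s = a+b, Var = μ(1−μ)/(s+1), so s+1 = (0.6×0.4)/0.0144 = 16.6667 and s = 15.6667.
a = μs = 9.400, b = (1−μ)s = 6.267.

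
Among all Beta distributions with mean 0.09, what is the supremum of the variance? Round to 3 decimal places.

0.082

For fixed mean μ the Beta variance is μ(1−μ)/(α+β+1), increasing as α+β decreases.
Its least upper bound (not attained) is μ(1−μ) = 0.09·0.91 = 0.082.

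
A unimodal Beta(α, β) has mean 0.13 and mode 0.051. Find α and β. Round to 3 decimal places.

Let s = α+β. Mean gives α = μs = 0.13s; mode gives (α−1)/(s−2) = 0.051.
Substituting: 0.13s − 1 = 0.051(s−2) = 0.051s − 0.102, so 0.079s = 0.898 and s = 11.3671.
Then α = 0.13×11.3671 = 1.478 and β = s−α = 9.889.

α = 1.478, β = 9.889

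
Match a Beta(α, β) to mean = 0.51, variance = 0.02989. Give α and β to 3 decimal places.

α = 3.754, β = 3.607

Let s = α+β. The Beta variance is μ(1−μ)/(s+1).
So s+1 = μ(1−μ)/σ² = (0.51×0.49)/0.02989 = 0.2499/0.02989 = 8.3607, giving s = 7.3607.
Then α = μs = 0.51×7.3607 = 3.754 and β = (1−μ)s = 0.49×7.3607 = 3.607.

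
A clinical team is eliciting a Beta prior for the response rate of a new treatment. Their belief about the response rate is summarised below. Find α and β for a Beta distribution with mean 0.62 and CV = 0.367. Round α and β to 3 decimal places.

σ = CV·μ = 0.367×0.62 = 0.22754, so σ² = 0.051774.
s+1 = μ(1−μ)/σ² = 0.2356/0.051774 = 4.5505, so s = α+β = 3.5505.
α = μs = 2.201, β = (1−μ)s = 1.349.

α = 2.201, β = 1.349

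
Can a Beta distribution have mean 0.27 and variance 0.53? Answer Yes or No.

No

A Beta with mean μ has variance μ(1−μ)/(α+β+1) < μ(1−μ).
Here μ(1−μ) = 0.27×0.73 = 0.1971, and 0.53 ≥ 0.1971.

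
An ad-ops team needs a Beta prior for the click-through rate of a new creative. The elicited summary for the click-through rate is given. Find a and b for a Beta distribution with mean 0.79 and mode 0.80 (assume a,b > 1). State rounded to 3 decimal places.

a = 47.400, b = 12.600

Let s = a+b. Mean gives a = μs = 0.79s; mode gives (a−1)/(s−2) = 0.80.
Substituting: 0.79s − 1 = 0.80(s−2) = 0.80s − 1.60, so -0.01s = -0.60 and s = 60.0000.
Then a = 0.79×60.0000 = 47.400 and b = s−a = 12.600.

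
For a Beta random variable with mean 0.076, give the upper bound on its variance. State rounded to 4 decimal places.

Var = μ(1−μ)/(α+β+1), which approaches μ(1−μ) as α+β → 0.
So the supremum is μ(1−μ) = 0.076×0.924 = 0.0702.

0.0702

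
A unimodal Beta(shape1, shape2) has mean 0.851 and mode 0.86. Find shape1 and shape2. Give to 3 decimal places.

Let s = shape1+shape2. Mean gives shape1 = μs = 0.851s; mode gives (shape1−1)/(s−2) = 0.86.
Substituting: 0.851s − 1 = 0.86(s−2) = 0.86s − 1.72, so -0.009s = -0.72 and s = 80.0000.
Then shape1 = 0.851×80.0000 = 68.080 and shape2 = s−shape1 = 11.920.

shape1 = 68.080, shape2 = 11.920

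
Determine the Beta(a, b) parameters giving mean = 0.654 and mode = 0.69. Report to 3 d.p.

With s = a+b: μ = a/s and mode = (a−1)/(s−2). Eliminating a = μs,
μs − 1 = m(s−2) ⇒ s(μ−m) = 1−2m ⇒ s = -0.38/-0.036 = 10.5556.
So a = μs = 6.903, b = (1−μ)s = 3.652.

a = 6.903, b = 3.652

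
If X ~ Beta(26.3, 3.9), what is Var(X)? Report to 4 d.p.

0.0036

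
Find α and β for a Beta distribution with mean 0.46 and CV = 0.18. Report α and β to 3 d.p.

α = 16.207, β = 19.025

Var = (CV·μ)² = (0.18×0.46)² = 0.006856.
α+β = μ(1−μ)/Var − 1 = 0.2484/0.006856 − 1 = 35.2319.
Thus α = 0.46·35.2319 = 16.207 and β = 0.54·35.2319 = 19.025.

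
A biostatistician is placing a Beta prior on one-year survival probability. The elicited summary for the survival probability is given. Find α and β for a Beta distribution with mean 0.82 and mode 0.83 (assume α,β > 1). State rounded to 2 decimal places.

α = 54.12, β = 11.88

Let s = α+β. Mean gives α = μs = 0.82s; mode gives (α−1)/(s−2) = 0.83.
Substituting: 0.82s − 1 = 0.83(s−2) = 0.83s − 1.66, so -0.01s = -0.66 and s = 66.0000.
Then α = 0.82×66.0000 = 54.12 and β = s−α = 11.88.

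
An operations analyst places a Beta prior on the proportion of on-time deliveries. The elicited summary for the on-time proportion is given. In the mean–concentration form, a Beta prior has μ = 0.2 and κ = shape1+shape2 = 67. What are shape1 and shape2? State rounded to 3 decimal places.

shape1 = 13.400, shape2 = 53.600

shape1 = μκ = 0.2×67 = 13.400 and shape2 = (1−μ)κ = 0.8×67 = 53.600.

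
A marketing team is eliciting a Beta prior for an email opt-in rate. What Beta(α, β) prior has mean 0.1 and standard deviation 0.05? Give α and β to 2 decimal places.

α = 3.50, β = 31.50

σ² = 0.05² = 0.0025.
With s = α+β, Var = μ(1−μ)/(s+1), so s+1 = (0.1×0.9)/0.0025 = 36.0000 and s = 35.0000.
α = μs = 3.50, β = (1−μ)s = 31.50.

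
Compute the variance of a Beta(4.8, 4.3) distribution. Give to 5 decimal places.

0.02468

Var = αβ/[(α+β)²(α+β+1)] = (4.8×4.3)/(9.1²×10.1) = 20.64/836.381 = 0.02468.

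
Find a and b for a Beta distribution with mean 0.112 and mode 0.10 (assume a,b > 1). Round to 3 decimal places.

a = 7.467, b = 59.200

Let s = a+b. Mean gives a = μs = 0.112s; mode gives (a−1)/(s−2) = 0.10.
Substituting: 0.112s − 1 = 0.10(s−2) = 0.10s − 0.20, so 0.012s = 0.80 and s = 66.6667.
Then a = 0.112×66.6667 = 7.467 and b = s−a = 59.200.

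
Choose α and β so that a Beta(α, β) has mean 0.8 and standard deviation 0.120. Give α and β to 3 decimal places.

α = 8.089, β = 2.022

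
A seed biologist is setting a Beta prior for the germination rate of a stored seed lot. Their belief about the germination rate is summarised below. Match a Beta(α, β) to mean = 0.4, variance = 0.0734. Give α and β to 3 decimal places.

Let s = α+β. The Beta variance is μ(1−μ)/(s+1).
So s+1 = μ(1−μ)/σ² = (0.4×0.6)/0.0734 = 0.24/0.0734 = 3.2698, giving s = 2.2698.
Then α = μs = 0.4×2.2698 = 0.908 and β = (1−μ)s = 0.6×2.2698 = 1.362.

α = 0.908, β = 1.362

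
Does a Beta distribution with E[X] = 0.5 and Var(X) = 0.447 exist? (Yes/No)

A Beta with mean μ has variance μ(1−μ)/(α+β+1) < μ(1−μ).
Here μ(1−μ) = 0.5×0.5 = 0.25, and 0.447 ≥ 0.25.

No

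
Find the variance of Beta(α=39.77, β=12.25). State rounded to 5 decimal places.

α+β = 52.02 and αβ = 487.1825, so Var = αβ/[(α+β)²(α+β+1)] = 487.1825/143476.382808 = 0.00340.

0.00340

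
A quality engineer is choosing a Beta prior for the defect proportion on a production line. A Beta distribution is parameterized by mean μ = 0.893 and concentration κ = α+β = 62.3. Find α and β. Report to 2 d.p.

α = 55.63, β = 6.67

α = μκ = 0.893×62.3 = 55.63 and β = (1−μ)κ = 0.107×62.3 = 6.67.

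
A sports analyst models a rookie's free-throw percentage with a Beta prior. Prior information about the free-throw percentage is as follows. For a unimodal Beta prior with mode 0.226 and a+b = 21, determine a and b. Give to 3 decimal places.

Since the density peak of Beta(a,b) is at (a−1)/(a+b−2),
a = 1 + 0.226(21−2) = 5.294 and b = 21 − 5.294 = 15.706.

a = 5.294, b = 15.706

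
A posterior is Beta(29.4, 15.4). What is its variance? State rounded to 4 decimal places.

0.0049

α+β = 44.8 and αβ = 452.76, so Var = αβ/[(α+β)²(α+β+1)] = 452.76/91922.432 = 0.0049.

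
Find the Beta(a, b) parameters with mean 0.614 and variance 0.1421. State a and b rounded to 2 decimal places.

a = 0.41, b = 0.26

Write ν = a+b; then a = μν and Var = μ(1−μ)/(ν+1).
ν = μ(1−μ)/Var − 1 = 0.237004/0.1421 − 1 = 0.6679.
a = 0.614·0.6679 = 0.41, b = 0.386·0.6679 = 0.26.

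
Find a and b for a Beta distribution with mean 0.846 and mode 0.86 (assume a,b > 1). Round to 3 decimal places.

a = 43.509, b = 7.920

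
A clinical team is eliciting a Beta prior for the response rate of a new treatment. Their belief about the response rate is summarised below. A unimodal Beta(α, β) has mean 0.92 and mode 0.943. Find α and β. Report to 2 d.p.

Let s = α+β. Mean gives α = μs = 0.92s; mode gives (α−1)/(s−2) = 0.943.
Substituting: 0.92s − 1 = 0.943(s−2) = 0.943s − 1.886, so -0.023s = -0.886 and s = 38.5217.
Then α = 0.92×38.5217 = 35.44 and β = s−α = 3.08.

α = 35.44, β = 3.08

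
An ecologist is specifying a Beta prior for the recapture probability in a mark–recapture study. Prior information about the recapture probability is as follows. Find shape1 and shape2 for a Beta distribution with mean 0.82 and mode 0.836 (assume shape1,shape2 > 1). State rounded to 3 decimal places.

With s = shape1+shape2: μ = shape1/s and mode = (shape1−1)/(s−2). Eliminating shape1 = μs,
μs − 1 = m(s−2) ⇒ s(μ−m) = 1−2m ⇒ s = -0.672/-0.016 = 42.0000.
So shape1 = μs = 34.440, shape2 = (1−μ)s = 7.560.

shape1 = 34.440, shape2 = 7.560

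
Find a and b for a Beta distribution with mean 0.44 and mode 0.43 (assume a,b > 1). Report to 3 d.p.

Let s = a+b. Mean gives a = μs = 0.44s; mode gives (a−1)/(s−2) = 0.43.
Substituting: 0.44s − 1 = 0.43(s−2) = 0.43s − 0.86, so 0.01s = 0.14 and s = 14.0000.
Then a = 0.44×14.0000 = 6.160 and b = s−a = 7.840.

a = 6.160, b = 7.840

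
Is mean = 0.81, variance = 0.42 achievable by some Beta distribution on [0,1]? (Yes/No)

No

For any Beta, Var(X) < E[X]·(1−E[X]).
Here μ(1−μ) = 0.81×0.19 = 0.1539, and 0.42 ≥ 0.1539.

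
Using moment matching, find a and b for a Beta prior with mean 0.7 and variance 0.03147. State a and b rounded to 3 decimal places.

a = 3.971, b = 1.702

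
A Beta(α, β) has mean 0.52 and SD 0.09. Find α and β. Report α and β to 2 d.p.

α = 15.50, β = 14.31

σ² = 0.09² = 0.0081.
With s = α+β, Var = μ(1−μ)/(s+1), so s+1 = (0.52×0.48)/0.0081 = 30.8148 and s = 29.8148.
α = μs = 15.50, β = (1−μ)s = 14.31.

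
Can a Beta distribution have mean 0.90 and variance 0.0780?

Yes

The Beta variance bound is σ² < μ(1−μ).
Here μ(1−μ) = 0.90×0.10 = 0.0900, and 0.0780 < 0.0900.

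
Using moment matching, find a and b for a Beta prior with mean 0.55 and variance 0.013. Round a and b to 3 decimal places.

By moment matching, a+b = μ(1−μ)/σ² − 1 = (0.55·0.45)/0.013 − 1 = 19.0385 − 1 = 18.0385.
Since a/(a+b) = μ, a = 0.55·18.0385 = 9.921 and b = 0.45·18.0385 = 8.117.

a = 9.921, b = 8.117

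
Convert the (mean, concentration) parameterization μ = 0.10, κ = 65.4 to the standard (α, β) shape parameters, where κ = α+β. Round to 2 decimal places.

α = 6.54, β = 58.86

α = μκ = 0.10×65.4 = 6.54 and β = (1−μ)κ = 0.90×65.4 = 58.86.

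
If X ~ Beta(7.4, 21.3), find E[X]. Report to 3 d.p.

0.258

E[X] = α/(α+β) = 7.4/28.7 = 0.258.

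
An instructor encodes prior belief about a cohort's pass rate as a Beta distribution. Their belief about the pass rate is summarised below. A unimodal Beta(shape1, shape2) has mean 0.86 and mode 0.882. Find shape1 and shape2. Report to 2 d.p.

With s = shape1+shape2: μ = shape1/s and mode = (shape1−1)/(s−2). Eliminating shape1 = μs,
μs − 1 = m(s−2) ⇒ s(μ−m) = 1−2m ⇒ s = -0.764/-0.022 = 34.7273.
So shape1 = μs = 29.87, shape2 = (1−μ)s = 4.86.

shape1 = 29.87, shape2 = 4.86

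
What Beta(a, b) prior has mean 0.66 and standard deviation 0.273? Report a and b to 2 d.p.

a = 1.33, b = 0.68

Variance = 0.273² = 0.074529. The moment-matching identity a+b = μ(1−μ)/Var − 1 gives
a+b = 0.2244/0.074529 − 1 = 2.0109, so a = μ·2.0109 = 1.33 and b = (1−μ)·2.0109 = 0.68.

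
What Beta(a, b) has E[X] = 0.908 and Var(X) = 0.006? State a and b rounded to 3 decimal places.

a = 11.734, b = 1.189

Let s = a+b. The Beta variance is μ(1−μ)/(s+1).
So s+1 = μ(1−μ)/σ² = (0.908×0.092)/0.006 = 0.083536/0.006 = 13.9227, giving s = 12.9227.
Then a = μs = 0.908×12.9227 = 11.734 and b = (1−μ)s = 0.092×12.9227 = 1.189.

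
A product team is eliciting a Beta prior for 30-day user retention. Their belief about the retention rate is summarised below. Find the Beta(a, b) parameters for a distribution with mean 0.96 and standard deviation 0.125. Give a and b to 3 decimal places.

a = 1.399, b = 0.058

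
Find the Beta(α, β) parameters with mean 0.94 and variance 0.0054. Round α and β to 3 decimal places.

α = 8.878, β = 0.567

Let s = α+β. The Beta variance is μ(1−μ)/(s+1).
So s+1 = μ(1−μ)/σ² = (0.94×0.06)/0.0054 = 0.0564/0.0054 = 10.4444, giving s = 9.4444.
Then α = μs = 0.94×9.4444 = 8.878 and β = (1−μ)s = 0.06×9.4444 = 0.567.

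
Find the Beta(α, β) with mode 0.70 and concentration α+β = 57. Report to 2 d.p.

For α,β>1 the mode is (α−1)/(α+β−2), so α = mode·(κ−2)+1 = 0.70×55+1 = 39.50.
And β = (1−mode)·(κ−2)+1 = 0.30×55+1 = 17.50.

α = 39.50, β = 17.50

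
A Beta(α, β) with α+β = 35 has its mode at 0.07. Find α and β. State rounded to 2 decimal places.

α = 3.31, β = 31.69

Since the density peak of Beta(α,β) is at (α−1)/(α+β−2),
α = 1 + 0.07(35−2) = 3.31 and β = 35 − 3.31 = 31.69.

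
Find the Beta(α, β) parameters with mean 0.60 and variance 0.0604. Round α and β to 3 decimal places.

Let s = α+β. The Beta variance is μ(1−μ)/(s+1).
So s+1 = μ(1−μ)/σ² = (0.60×0.40)/0.0604 = 0.2400/0.0604 = 3.9735, giving s = 2.9735.
Then α = μs = 0.60×2.9735 = 1.784 and β = (1−μ)s = 0.40×2.9735 = 1.189.

α = 1.784, β = 1.189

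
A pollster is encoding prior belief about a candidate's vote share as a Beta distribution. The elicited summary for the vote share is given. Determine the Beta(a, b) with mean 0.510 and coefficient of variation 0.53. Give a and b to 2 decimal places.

a = 1.23, b = 1.19

Var = (CV·μ)² = (0.53×0.510)² = 0.073062.
a+b = μ(1−μ)/Var − 1 = 0.249900/0.073062 − 1 = 2.4204.
Thus a = 0.510·2.4204 = 1.23 and b = 0.490·2.4204 = 1.19.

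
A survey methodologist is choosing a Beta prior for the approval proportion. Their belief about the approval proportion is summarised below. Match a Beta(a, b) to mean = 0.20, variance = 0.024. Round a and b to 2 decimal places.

a = 1.13, b = 4.53

Let s = a+b. The Beta variance is μ(1−μ)/(s+1).
So s+1 = μ(1−μ)/σ² = (0.20×0.80)/0.024 = 0.1600/0.024 = 6.6667, giving s = 5.6667.
Then a = μs = 0.20×5.6667 = 1.13 and b = (1−μ)s = 0.80×5.6667 = 4.53.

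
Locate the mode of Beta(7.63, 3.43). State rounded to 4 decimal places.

0.7318

With α,β > 1, mode = (α−1)/(α+β−2) = 6.63/9.06 = 0.7318.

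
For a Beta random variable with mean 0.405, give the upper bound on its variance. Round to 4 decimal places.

0.2410

For fixed mean μ the Beta variance is μ(1−μ)/(α+β+1), increasing as α+β decreases.
Its least upper bound (not attained) is μ(1−μ) = 0.405·0.595 = 0.2410.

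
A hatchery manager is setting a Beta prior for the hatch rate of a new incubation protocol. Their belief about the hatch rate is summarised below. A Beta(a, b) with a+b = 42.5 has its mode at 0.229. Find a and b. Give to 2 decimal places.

Mode = (a−1)/(κ−2) with κ = a+b, so a−1 = 0.229·40.5 = 9.27.
a = 10.27; b = κ − a = 32.23.

a = 10.27, b = 32.23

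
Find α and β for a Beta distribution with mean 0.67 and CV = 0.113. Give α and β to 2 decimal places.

α = 25.17, β = 12.40

σ = CV·μ = 0.113×0.67 = 0.07571, so σ² = 0.005732.
s+1 = μ(1−μ)/σ² = 0.2211/0.005732 = 38.5729, so s = α+β = 37.5729.
α = μs = 25.17, β = (1−μ)s = 12.40.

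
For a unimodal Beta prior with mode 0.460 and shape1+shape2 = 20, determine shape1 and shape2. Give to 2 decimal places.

shape1 = 9.28, shape2 = 10.72

For shape1,shape2>1 the mode is (shape1−1)/(shape1+shape2−2), so shape1 = mode·(κ−2)+1 = 0.460×18+1 = 9.28.
And shape2 = (1−mode)·(κ−2)+1 = 0.540×18+1 = 10.72.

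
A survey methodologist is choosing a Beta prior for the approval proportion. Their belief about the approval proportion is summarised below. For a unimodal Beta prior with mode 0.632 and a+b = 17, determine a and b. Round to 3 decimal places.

Since the density peak of Beta(a,b) is at (a−1)/(a+b−2),
a = 1 + 0.632(17−2) = 10.480 and b = 17 − 10.480 = 6.520.

a = 10.480, b = 6.520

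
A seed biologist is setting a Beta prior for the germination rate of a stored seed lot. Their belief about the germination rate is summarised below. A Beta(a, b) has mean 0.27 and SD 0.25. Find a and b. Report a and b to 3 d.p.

a = 0.581, b = 1.572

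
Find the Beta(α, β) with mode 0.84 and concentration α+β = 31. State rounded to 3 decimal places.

Since the density peak of Beta(α,β) is at (α−1)/(α+β−2),
α = 1 + 0.84(31−2) = 25.360 and β = 31 − 25.360 = 5.640.

α = 25.360, β = 5.640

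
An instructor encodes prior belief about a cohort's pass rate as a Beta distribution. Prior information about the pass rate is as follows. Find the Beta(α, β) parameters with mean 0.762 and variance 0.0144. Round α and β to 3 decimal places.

α = 8.835, β = 2.759

Let s = α+β. The Beta variance is μ(1−μ)/(s+1).
So s+1 = μ(1−μ)/σ² = (0.762×0.238)/0.0144 = 0.181356/0.0144 = 12.5942, giving s = 11.5942.
Then α = μs = 0.762×11.5942 = 8.835 and β = (1−μ)s = 0.238×11.5942 = 2.759.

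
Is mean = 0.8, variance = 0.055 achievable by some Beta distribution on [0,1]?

Yes

A Beta with mean μ has variance μ(1−μ)/(α+β+1) < μ(1−μ).
Here μ(1−μ) = 0.8×0.2 = 0.16, and 0.055 < 0.16.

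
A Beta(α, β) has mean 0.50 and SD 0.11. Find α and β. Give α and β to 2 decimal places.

First σ² = 0.0121. Setting α = μn, β = (1−μ)n with n = α+β,
μ(1−μ)/(n+1) = 0.0121 ⇒ n+1 = 0.2500/0.0121 = 20.6612 ⇒ n = 19.6612.
Hence α = 0.50×19.6612 = 9.83, β = 0.50×19.6612 = 9.83.

α = 9.83, β = 9.83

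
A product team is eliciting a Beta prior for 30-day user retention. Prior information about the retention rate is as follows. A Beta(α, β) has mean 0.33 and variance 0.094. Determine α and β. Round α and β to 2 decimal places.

α = 0.45, β = 0.91

By moment matching, α+β = μ(1−μ)/σ² − 1 = (0.33·0.67)/0.094 − 1 = 2.3521 − 1 = 1.3521.
Since α/(α+β) = μ, α = 0.33·1.3521 = 0.45 and β = 0.67·1.3521 = 0.91.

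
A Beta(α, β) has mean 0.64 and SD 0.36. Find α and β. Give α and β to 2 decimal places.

α = 0.50, β = 0.28

First σ² = 0.1296. Setting α = μn, β = (1−μ)n with n = α+β,
μ(1−μ)/(n+1) = 0.1296 ⇒ n+1 = 0.2304/0.1296 = 1.7778 ⇒ n = 0.7778.
Hence α = 0.64×0.7778 = 0.50, β = 0.36×0.7778 = 0.28.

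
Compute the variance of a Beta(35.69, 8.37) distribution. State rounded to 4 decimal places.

Var = αβ/[(α+β)²(α+β+1)] = (35.69×8.37)/(44.06²×45.06) = 298.7253/87474.239016 = 0.0034.

0.0034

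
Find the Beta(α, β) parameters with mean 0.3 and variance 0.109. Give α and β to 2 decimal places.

Let s = α+β. The Beta variance is μ(1−μ)/(s+1).
So s+1 = μ(1−μ)/σ² = (0.3×0.7)/0.109 = 0.21/0.109 = 1.9266, giving s = 0.9266.
Then α = μs = 0.3×0.9266 = 0.28 and β = (1−μ)s = 0.7×0.9266 = 0.65.

α = 0.28, β = 0.65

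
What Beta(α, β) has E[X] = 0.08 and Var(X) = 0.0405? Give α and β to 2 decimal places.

α = 0.07, β = 0.75

Let s = α+β. The Beta variance is μ(1−μ)/(s+1).
So s+1 = μ(1−μ)/σ² = (0.08×0.92)/0.0405 = 0.0736/0.0405 = 1.8173, giving s = 0.8173.
Then α = μs = 0.08×0.8173 = 0.07 and β = (1−μ)s = 0.92×0.8173 = 0.75.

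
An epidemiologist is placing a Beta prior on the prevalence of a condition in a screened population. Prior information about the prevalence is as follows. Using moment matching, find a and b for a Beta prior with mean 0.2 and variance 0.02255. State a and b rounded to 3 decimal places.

Write ν = a+b; then a = μν and Var = μ(1−μ)/(ν+1).
ν = μ(1−μ)/Var − 1 = 0.16/0.02255 − 1 = 6.0953.
a = 0.2·6.0953 = 1.219, b = 0.8·6.0953 = 4.876.

a = 1.219, b = 4.876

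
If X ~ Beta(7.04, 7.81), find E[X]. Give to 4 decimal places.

The Beta mean is α/(α+β) = 7.04/(7.04+7.81) = 0.4741.

0.4741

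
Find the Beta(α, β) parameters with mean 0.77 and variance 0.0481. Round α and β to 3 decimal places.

Write ν = α+β; then α = μν and Var = μ(1−μ)/(ν+1).
ν = μ(1−μ)/Var − 1 = 0.1771/0.0481 − 1 = 2.6819.
α = 0.77·2.6819 = 2.065, β = 0.23·2.6819 = 0.617.

α = 2.065, β = 0.617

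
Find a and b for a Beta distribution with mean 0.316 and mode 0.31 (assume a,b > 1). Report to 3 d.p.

Let s = a+b. Mean gives a = μs = 0.316s; mode gives (a−1)/(s−2) = 0.31.
Substituting: 0.316s − 1 = 0.31(s−2) = 0.31s − 0.62, so 0.006s = 0.38 and s = 63.3333.
Then a = 0.316×63.3333 = 20.013 and b = s−a = 43.320.

a = 20.013, b = 43.320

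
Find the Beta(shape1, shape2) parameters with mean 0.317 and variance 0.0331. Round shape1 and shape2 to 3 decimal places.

shape1 = 1.757, shape2 = 3.785

By moment matching, shape1+shape2 = μ(1−μ)/σ² − 1 = (0.317·0.683)/0.0331 − 1 = 6.5411 − 1 = 5.5411.
Since shape1/(shape1+shape2) = μ, shape1 = 0.317·5.5411 = 1.757 and shape2 = 0.683·5.5411 = 3.785.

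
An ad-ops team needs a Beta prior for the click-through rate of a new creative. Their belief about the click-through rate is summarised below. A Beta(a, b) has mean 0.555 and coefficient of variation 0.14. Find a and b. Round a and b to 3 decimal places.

a = 22.149, b = 17.759

Var = (CV·μ)² = (0.14×0.555)² = 0.006037.
a+b = μ(1−μ)/Var − 1 = 0.246975/0.006037 − 1 = 39.9083.
Thus a = 0.555·39.9083 = 22.149 and b = 0.445·39.9083 = 17.759.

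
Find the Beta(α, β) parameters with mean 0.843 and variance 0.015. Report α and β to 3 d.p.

α = 6.595, β = 1.228

By moment matching, α+β = μ(1−μ)/σ² − 1 = (0.843·0.157)/0.015 − 1 = 8.8234 − 1 = 7.8234.
Since α/(α+β) = μ, α = 0.843·7.8234 = 6.595 and β = 0.157·7.8234 = 1.228.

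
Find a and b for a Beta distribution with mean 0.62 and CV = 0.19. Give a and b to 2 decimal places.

a = 9.91, b = 6.07

Var = (CV·μ)² = (0.19×0.62)² = 0.013877.
a+b = μ(1−μ)/Var − 1 = 0.2356/0.013877 − 1 = 15.9779.
Thus a = 0.62·15.9779 = 9.91 and b = 0.38·15.9779 = 6.07.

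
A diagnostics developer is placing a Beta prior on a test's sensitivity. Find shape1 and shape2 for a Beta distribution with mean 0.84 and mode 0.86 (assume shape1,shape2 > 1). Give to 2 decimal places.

With s = shape1+shape2: μ = shape1/s and mode = (shape1−1)/(s−2). Eliminating shape1 = μs,
μs − 1 = m(s−2) ⇒ s(μ−m) = 1−2m ⇒ s = -0.72/-0.02 = 36.0000.
So shape1 = μs = 30.24, shape2 = (1−μ)s = 5.76.

shape1 = 30.24, shape2 = 5.76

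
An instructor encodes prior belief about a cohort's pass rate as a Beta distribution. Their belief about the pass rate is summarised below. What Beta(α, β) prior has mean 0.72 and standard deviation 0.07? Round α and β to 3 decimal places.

σ² = 0.07² = 0.0049.
With s = α+β, Var = μ(1−μ)/(s+1), so s+1 = (0.72×0.28)/0.0049 = 41.1429 and s = 40.1429.
α = μs = 28.903, β = (1−μ)s = 11.240.

α = 28.903, β = 11.240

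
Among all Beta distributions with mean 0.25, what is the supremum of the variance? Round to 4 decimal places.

For fixed mean μ the Beta variance is μ(1−μ)/(α+β+1), increasing as α+β decreases.
Its least upper bound (not attained) is μ(1−μ) = 0.25·0.75 = 0.1875.

0.1875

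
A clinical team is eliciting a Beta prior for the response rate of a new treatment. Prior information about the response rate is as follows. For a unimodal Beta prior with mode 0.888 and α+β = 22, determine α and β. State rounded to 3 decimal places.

α = 18.760, β = 3.240

Since the density peak of Beta(α,β) is at (α−1)/(α+β−2),
α = 1 + 0.888(22−2) = 18.760 and β = 22 − 18.760 = 3.240.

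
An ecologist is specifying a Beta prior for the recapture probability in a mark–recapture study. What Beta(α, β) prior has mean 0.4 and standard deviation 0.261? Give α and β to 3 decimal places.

σ² = 0.261² = 0.068121.
With s = α+β, Var = μ(1−μ)/(s+1), so s+1 = (0.4×0.6)/0.068121 = 3.5231 and s = 2.5231.
α = μs = 1.009, β = (1−μ)s = 1.514.

α = 1.009, β = 1.514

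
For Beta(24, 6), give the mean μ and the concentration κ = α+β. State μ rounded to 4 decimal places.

μ = 0.8000, κ = 30

κ = α+β = 24+6 = 30; μ = α/κ = 24/30 = 0.8000.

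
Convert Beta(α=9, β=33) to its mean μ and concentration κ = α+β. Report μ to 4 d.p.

μ = 0.2143, κ = 42

κ = α+β = 9+33 = 42; μ = α/κ = 9/42 = 0.2143.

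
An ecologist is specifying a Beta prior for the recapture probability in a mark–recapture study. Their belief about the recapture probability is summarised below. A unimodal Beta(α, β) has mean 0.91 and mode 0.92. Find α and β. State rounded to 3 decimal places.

α = 76.440, β = 7.560

With s = α+β: μ = α/s and mode = (α−1)/(s−2). Eliminating α = μs,
μs − 1 = m(s−2) ⇒ s(μ−m) = 1−2m ⇒ s = -0.84/-0.01 = 84.0000.
So α = μs = 76.440, β = (1−μ)s = 7.560.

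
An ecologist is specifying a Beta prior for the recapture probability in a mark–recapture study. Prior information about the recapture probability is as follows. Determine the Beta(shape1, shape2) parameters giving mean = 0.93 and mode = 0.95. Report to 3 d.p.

With s = shape1+shape2: μ = shape1/s and mode = (shape1−1)/(s−2). Eliminating shape1 = μs,
μs − 1 = m(s−2) ⇒ s(μ−m) = 1−2m ⇒ s = -0.90/-0.02 = 45.0000.
So shape1 = μs = 41.850, shape2 = (1−μ)s = 3.150.

shape1 = 41.850, shape2 = 3.150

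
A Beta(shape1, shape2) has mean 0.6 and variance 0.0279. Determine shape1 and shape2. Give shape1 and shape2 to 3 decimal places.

Let s = shape1+shape2. The Beta variance is μ(1−μ)/(s+1).
So s+1 = μ(1−μ)/σ² = (0.6×0.4)/0.0279 = 0.24/0.0279 = 8.6022, giving s = 7.6022.
Then shape1 = μs = 0.6×7.6022 = 4.561 and shape2 = (1−μ)s = 0.4×7.6022 = 3.041.

shape1 = 4.561, shape2 = 3.041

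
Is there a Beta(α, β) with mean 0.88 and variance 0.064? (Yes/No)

Yes

A Beta with mean μ has variance μ(1−μ)/(α+β+1) < μ(1−μ).
Here μ(1−μ) = 0.88×0.12 = 0.1056, and 0.064 < 0.1056.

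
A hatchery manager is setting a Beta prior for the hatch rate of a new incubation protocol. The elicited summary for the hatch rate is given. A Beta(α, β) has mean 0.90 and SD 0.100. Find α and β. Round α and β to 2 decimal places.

α = 7.20, β = 0.80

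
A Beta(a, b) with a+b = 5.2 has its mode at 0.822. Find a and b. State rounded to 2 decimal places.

a = 3.63, b = 1.57

For a,b>1 the mode is (a−1)/(a+b−2), so a = mode·(κ−2)+1 = 0.822×3.2+1 = 3.63.
And b = (1−mode)·(κ−2)+1 = 0.178×3.2+1 = 1.57.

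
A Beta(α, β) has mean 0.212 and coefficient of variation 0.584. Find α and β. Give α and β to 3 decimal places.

α = 2.098, β = 7.800

Var = (CV·μ)² = (0.584×0.212)² = 0.015328.
α+β = μ(1−μ)/Var − 1 = 0.167056/0.015328 − 1 = 9.8984.
Thus α = 0.212·9.8984 = 2.098 and β = 0.788·9.8984 = 7.800.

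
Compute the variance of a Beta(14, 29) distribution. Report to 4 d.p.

μ = 14/43 = 0.325581; Var = μ(1−μ)/(α+β+1) = 0.2195782/44 = 0.0050.

0.0050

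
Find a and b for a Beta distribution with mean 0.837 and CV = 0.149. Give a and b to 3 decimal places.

Var = (CV·μ)² = (0.149×0.837)² = 0.015553.
a+b = μ(1−μ)/Var − 1 = 0.136431/0.015553 − 1 = 7.7718.
Thus a = 0.837·7.7718 = 6.505 and b = 0.163·7.7718 = 1.267.

a = 6.505, b = 1.267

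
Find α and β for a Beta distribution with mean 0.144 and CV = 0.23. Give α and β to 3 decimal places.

α = 16.037, β = 95.334

Var = (CV·μ)² = (0.23×0.144)² = 0.001097.
α+β = μ(1−μ)/Var − 1 = 0.123264/0.001097 − 1 = 111.3714.
Thus α = 0.144·111.3714 = 16.037 and β = 0.856·111.3714 = 95.334.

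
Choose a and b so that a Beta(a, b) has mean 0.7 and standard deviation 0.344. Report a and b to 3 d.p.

σ² = 0.344² = 0.118336.
With s = a+b, Var = μ(1−μ)/(s+1), so s+1 = (0.7×0.3)/0.118336 = 1.7746 and s = 0.7746.
a = μs = 0.542, b = (1−μ)s = 0.232.

a = 0.542, b = 0.232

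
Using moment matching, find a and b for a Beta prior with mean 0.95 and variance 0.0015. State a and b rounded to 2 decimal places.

a = 29.13, b = 1.53

Write ν = a+b; then a = μν and Var = μ(1−μ)/(ν+1).
ν = μ(1−μ)/Var − 1 = 0.0475/0.0015 − 1 = 30.6667.
a = 0.95·30.6667 = 29.13, b = 0.05·30.6667 = 1.53.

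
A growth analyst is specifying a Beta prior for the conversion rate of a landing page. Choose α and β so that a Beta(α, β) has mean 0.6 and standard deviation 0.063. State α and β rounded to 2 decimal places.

First σ² = 0.003969. Setting α = μn, β = (1−μ)n with n = α+β,
μ(1−μ)/(n+1) = 0.003969 ⇒ n+1 = 0.24/0.003969 = 60.4686 ⇒ n = 59.4686.
Hence α = 0.6×59.4686 = 35.68, β = 0.4×59.4686 = 23.79.

α = 35.68, β = 23.79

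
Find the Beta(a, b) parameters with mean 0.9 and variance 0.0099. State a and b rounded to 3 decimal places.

Write ν = a+b; then a = μν and Var = μ(1−μ)/(ν+1).
ν = μ(1−μ)/Var − 1 = 0.09/0.0099 − 1 = 8.0909.
a = 0.9·8.0909 = 7.282, b = 0.1·8.0909 = 0.809.

a = 7.282, b = 0.809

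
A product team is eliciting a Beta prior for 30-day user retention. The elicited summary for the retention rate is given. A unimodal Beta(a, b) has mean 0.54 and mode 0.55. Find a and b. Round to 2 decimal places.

Let s = a+b. Mean gives a = μs = 0.54s; mode gives (a−1)/(s−2) = 0.55.
Substituting: 0.54s − 1 = 0.55(s−2) = 0.55s − 1.10, so -0.01s = -0.10 and s = 10.0000.
Then a = 0.54×10.0000 = 5.40 and b = s−a = 4.60.

a = 5.40, b = 4.60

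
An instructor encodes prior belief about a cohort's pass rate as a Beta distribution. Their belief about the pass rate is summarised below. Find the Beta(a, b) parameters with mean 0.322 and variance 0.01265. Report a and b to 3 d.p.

a = 5.235, b = 11.023

By moment matching, a+b = μ(1−μ)/σ² − 1 = (0.322·0.678)/0.01265 − 1 = 17.2582 − 1 = 16.2582.
Since a/(a+b) = μ, a = 0.322·16.2582 = 5.235 and b = 0.678·16.2582 = 11.023.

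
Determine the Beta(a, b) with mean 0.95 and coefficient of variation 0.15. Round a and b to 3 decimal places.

a = 1.272, b = 0.067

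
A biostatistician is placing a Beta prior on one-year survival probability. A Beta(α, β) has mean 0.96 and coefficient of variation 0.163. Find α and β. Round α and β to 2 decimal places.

σ = CV·μ = 0.163×0.96 = 0.15648, so σ² = 0.024486.
s+1 = μ(1−μ)/σ² = 0.0384/0.024486 = 1.5682, so s = α+β = 0.5682.
α = μs = 0.55, β = (1−μ)s = 0.02.

α = 0.55, β = 0.02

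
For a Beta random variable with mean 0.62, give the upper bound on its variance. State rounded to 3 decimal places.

0.236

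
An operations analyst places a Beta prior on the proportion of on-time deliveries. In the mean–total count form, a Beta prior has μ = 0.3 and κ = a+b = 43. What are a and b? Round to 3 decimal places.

a = 12.900, b = 30.100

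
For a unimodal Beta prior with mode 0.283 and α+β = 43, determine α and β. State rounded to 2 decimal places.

Since the density peak of Beta(α,β) is at (α−1)/(α+β−2),
α = 1 + 0.283(43−2) = 12.60 and β = 43 − 12.60 = 30.40.

α = 12.60, β = 30.40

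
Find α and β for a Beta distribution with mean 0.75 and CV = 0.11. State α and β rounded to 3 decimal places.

α = 19.911, β = 6.637

σ = CV·μ = 0.11×0.75 = 0.08250, so σ² = 0.006806.
s+1 = μ(1−μ)/σ² = 0.1875/0.006806 = 27.5482, so s = α+β = 26.5482.
α = μs = 19.911, β = (1−μ)s = 6.637.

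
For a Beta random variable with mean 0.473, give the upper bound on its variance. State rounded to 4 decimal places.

0.2493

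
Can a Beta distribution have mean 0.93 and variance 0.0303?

For any Beta, Var(X) < E[X]·(1−E[X]).
Here μ(1−μ) = 0.93×0.07 = 0.0651, and 0.0303 < 0.0651.

Yes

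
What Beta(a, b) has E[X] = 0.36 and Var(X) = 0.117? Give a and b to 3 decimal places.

Let s = a+b. The Beta variance is μ(1−μ)/(s+1).
So s+1 = μ(1−μ)/σ² = (0.36×0.64)/0.117 = 0.2304/0.117 = 1.9692, giving s = 0.9692.
Then a = μs = 0.36×0.9692 = 0.349 and b = (1−μ)s = 0.64×0.9692 = 0.620.

a = 0.349, b = 0.620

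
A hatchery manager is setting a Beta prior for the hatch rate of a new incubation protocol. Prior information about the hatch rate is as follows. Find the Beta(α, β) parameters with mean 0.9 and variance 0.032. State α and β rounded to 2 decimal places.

α = 1.63, β = 0.18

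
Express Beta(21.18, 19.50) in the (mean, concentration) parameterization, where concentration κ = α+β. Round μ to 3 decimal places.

κ = α+β = 21.18+19.50 = 40.68; μ = α/κ = 21.18/40.68 = 0.521.

μ = 0.521, κ = 40.68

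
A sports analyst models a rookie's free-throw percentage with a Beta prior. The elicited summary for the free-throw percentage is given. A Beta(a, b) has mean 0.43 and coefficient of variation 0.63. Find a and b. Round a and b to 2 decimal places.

Var = (CV·μ)² = (0.63×0.43)² = 0.073387.
a+b = μ(1−μ)/Var − 1 = 0.2451/0.073387 − 1 = 2.3398.
Thus a = 0.43·2.3398 = 1.01 and b = 0.57·2.3398 = 1.33.

a = 1.01, b = 1.33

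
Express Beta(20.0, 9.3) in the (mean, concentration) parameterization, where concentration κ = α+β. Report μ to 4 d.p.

μ = 0.6826, κ = 29.3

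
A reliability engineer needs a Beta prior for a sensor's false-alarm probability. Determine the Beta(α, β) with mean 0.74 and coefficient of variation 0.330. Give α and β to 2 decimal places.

σ = CV·μ = 0.330×0.74 = 0.24420, so σ² = 0.059634.
s+1 = μ(1−μ)/σ² = 0.1924/0.059634 = 3.2264, so s = α+β = 2.2264.
α = μs = 1.65, β = (1−μ)s = 0.58.

α = 1.65, β = 0.58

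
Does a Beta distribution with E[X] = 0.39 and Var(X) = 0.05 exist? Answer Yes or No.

Yes

For any Beta, Var(X) < E[X]·(1−E[X]).
Here μ(1−μ) = 0.39×0.61 = 0.2379, and 0.05 < 0.2379.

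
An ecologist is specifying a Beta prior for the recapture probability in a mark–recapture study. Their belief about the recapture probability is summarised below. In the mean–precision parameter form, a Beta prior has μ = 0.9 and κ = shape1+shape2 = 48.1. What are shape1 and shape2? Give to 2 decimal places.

shape1 = μκ = 0.9×48.1 = 43.29 and shape2 = (1−μ)κ = 0.1×48.1 = 4.81.

shape1 = 43.29, shape2 = 4.81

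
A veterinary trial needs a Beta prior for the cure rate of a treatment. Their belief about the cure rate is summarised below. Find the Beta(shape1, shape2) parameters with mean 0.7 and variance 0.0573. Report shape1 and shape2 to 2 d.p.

shape1 = 1.87, shape2 = 0.80

By moment matching, shape1+shape2 = μ(1−μ)/σ² − 1 = (0.7·0.3)/0.0573 − 1 = 3.6649 − 1 = 2.6649.
Since shape1/(shape1+shape2) = μ, shape1 = 0.7·2.6649 = 1.87 and shape2 = 0.3·2.6649 = 0.80.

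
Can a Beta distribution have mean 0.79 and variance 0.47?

The Beta variance bound is σ² < μ(1−μ).
Here μ(1−μ) = 0.79×0.21 = 0.1659, and 0.47 ≥ 0.1659.

No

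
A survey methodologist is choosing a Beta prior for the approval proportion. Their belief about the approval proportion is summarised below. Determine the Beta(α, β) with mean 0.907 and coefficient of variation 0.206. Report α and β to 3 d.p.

σ = CV·μ = 0.206×0.907 = 0.18684, so σ² = 0.034910.
s+1 = μ(1−μ)/σ² = 0.084351/0.034910 = 2.4162, so s = α+β = 1.4162.
α = μs = 1.285, β = (1−μ)s = 0.132.

α = 1.285, β = 0.132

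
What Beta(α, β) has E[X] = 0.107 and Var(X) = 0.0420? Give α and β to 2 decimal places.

α = 0.14, β = 1.14

Let s = α+β. The Beta variance is μ(1−μ)/(s+1).
So s+1 = μ(1−μ)/σ² = (0.107×0.893)/0.0420 = 0.095551/0.0420 = 2.2750, giving s = 1.2750.
Then α = μs = 0.107×1.2750 = 0.14 and β = (1−μ)s = 0.893×1.2750 = 1.14.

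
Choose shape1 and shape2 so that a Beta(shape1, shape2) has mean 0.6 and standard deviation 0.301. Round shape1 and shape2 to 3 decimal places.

Variance = 0.301² = 0.090601. The moment-matching identity shape1+shape2 = μ(1−μ)/Var − 1 gives
shape1+shape2 = 0.24/0.090601 − 1 = 1.6490, so shape1 = μ·1.6490 = 0.989 and shape2 = (1−μ)·1.6490 = 0.660.

shape1 = 0.989, shape2 = 0.660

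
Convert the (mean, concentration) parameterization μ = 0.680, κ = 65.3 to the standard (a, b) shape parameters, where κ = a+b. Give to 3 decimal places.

Split κ in proportion μ : (1−μ): a = 0.680·65.3 = 44.404, b = 65.3 − 44.404 = 20.896.

a = 44.404, b = 20.896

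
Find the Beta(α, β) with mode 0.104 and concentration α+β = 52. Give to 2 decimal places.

Since the density peak of Beta(α,β) is at (α−1)/(α+β−2),
α = 1 + 0.104(52−2) = 6.20 and β = 52 − 6.20 = 45.80.

α = 6.20, β = 45.80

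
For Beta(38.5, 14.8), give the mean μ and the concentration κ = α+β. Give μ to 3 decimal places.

μ = 0.722, κ = 53.3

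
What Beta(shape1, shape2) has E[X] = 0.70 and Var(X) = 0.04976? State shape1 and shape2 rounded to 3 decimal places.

Let s = shape1+shape2. The Beta variance is μ(1−μ)/(s+1).
So s+1 = μ(1−μ)/σ² = (0.70×0.30)/0.04976 = 0.2100/0.04976 = 4.2203, giving s = 3.2203.
Then shape1 = μs = 0.70×3.2203 = 2.254 and shape2 = (1−μ)s = 0.30×3.2203 = 0.966.

shape1 = 2.254, shape2 = 0.966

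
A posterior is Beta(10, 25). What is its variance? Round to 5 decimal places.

0.00567

α+β = 35 and αβ = 250, so Var = αβ/[(α+β)²(α+β+1)] = 250/44100 = 0.00567.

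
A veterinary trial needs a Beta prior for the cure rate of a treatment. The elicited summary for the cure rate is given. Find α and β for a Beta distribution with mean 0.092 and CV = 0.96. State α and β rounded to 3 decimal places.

σ = CV·μ = 0.96×0.092 = 0.08832, so σ² = 0.007800.
s+1 = μ(1−μ)/σ² = 0.083536/0.007800 = 10.7092, so s = α+β = 9.7092.
α = μs = 0.893, β = (1−μ)s = 8.816.

α = 0.893, β = 8.816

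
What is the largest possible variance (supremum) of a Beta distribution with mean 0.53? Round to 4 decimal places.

0.2491

Var = μ(1−μ)/(α+β+1), which approaches μ(1−μ) as α+β → 0.
So the supremum is μ(1−μ) = 0.53×0.47 = 0.2491.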